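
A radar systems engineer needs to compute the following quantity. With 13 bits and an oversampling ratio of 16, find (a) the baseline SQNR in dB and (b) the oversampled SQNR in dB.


Step 1 — baseline SQNR at Nyquist:
SQNR_base = 6.02*N + 1.76
          = 6.02*13 + 1.76
          = 80.02 dB

Step 2 — oversampling processing gain:
G = 10*log10(OSR) = 10*log10(16) = 12.04 dB

Step 3 — total:
SQNR_total = 80.02 + 12.04 = 92.06 dB

Base SQNR = 80.02 dB; oversampled SQNR = 92.06 dB


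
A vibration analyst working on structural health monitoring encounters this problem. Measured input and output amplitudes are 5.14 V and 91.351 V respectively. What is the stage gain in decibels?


Voltage gain in dB:
G = 20 * log10(Vout / Vin)
  = 20 * log10(91.351 / 5.14)
  = 20 * log10(17.772568)
  = 20 * 1.24975
  = 25.0 dB

25.0 dB


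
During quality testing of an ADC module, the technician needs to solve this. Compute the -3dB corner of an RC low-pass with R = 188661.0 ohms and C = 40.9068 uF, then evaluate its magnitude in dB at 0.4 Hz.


Step 1 — cutoff frequency:
fc = 1 / (2*pi*R*C)
C = 40.9068 uF = 4.09068e-05 F
fc = 1 / (2*pi*188661.0*4.09068e-05)
   = 0.0206226 Hz

Step 2 — magnitude at f = 0.4 Hz:
|H(f)| = 1 / sqrt(1 + (f/fc)^2)
f/fc = 0.4 / 0.0206226 = 19.396196
|H| = 1 / sqrt(1 + 376.212419) = 0.0514881
|H|_dB = 20*log10(0.0514881) = -25.77 dB

fc = 0.0206226 Hz; |H(0.4 Hz)| = -25.77 dB


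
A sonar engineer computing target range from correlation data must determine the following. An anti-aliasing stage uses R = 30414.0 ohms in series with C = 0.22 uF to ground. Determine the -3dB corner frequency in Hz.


Cutoff frequency of a first-order RC filter:
fc = 1 / (2 * pi * R * C)
C = 0.22 uF = 2.2e-07 F
fc = 1 / (2 * pi * 30414.0 * 2.2e-07)
   = 1 / 0.042041295545163
   = 23.786137 Hz

23.786137 Hz


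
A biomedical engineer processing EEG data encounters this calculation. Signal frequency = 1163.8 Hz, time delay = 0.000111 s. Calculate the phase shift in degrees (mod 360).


Phase shift from frequency and time delay:
phi = 360 * f * t_delay
    = 360 * 1163.8 * 0.000111
    = 46.51 degrees
    mod 360 = 46.51 degrees

46.51 degrees


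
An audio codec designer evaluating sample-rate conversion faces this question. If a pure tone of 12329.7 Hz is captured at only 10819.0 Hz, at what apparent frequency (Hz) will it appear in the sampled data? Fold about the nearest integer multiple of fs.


Compute the nearest integer multiple of fs to the signal:
n = round(12329.7 / 10819.0) = 1
f_alias = |12329.7 - 1 * 10819.0|
        = |12329.7 - 10819.0|
        = 1510.7 Hz

1510.7


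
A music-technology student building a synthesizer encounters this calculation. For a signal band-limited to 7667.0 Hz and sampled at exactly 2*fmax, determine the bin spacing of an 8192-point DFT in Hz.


Step 1 — Nyquist sampling rate:
fs = 2 * fmax = 2 * 7667.0 = 15334.0 Hz

Step 2 — DFT bin spacing:
df = fs / N = 15334.0 / 8192 = 1.8718 Hz

1.8718 Hz


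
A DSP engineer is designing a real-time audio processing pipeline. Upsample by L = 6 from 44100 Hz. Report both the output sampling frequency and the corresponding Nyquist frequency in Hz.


Step 1 — output sample rate after interpolation by L:
fs_out = L * fs_in = 6 * 44100 = 264600 Hz

Step 2 — Nyquist frequency of the output stream:
f_Nyq = fs_out / 2 = 264600 / 2 = 132300.0 Hz

fs_out = 264600 Hz; f_Nyquist = 132300.0 Hz


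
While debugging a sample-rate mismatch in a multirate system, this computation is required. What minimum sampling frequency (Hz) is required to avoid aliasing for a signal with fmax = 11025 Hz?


The Nyquist rate is twice the maximum frequency component.
fs_min = 2 * fmax
      = 2 * 11025
      = 22050 Hz

22050


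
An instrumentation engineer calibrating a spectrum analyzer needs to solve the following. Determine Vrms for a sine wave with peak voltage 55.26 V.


RMS voltage for a sinusoidal waveform:
V_rms = V_peak / sqrt(2)
      = 55.26 / 1.414214
      = 39.075 V

39.075 V


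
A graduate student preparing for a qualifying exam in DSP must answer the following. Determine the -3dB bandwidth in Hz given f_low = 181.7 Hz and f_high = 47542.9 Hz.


Bandwidth is the difference of -3dB frequencies:
BW = f_high - f_low
   = 47542.9 - 181.7
   = 47361.2 Hz

47361.2 Hz


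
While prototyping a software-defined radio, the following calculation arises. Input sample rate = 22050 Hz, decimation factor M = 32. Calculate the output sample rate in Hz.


Decimation reduces the sample rate:
fs_out = fs_in / M
       = 22050 / 32
       = 689.0625 Hz

689.0625 Hz


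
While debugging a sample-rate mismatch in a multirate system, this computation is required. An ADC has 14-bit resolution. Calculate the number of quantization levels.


Number of quantization levels = 2^N
= 2^14
= 16384

16384


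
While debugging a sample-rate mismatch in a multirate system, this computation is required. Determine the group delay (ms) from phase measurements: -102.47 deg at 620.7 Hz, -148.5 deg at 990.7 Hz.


Group delay from phase difference:
tau = -d(phi)/d(omega)
d(phi) = -46.03 deg = -0.803375 rad
d(omega) = 2*pi*(990.7 - 620.7) = 2324.7786 rad/s
tau = -(-0.803375) / 2324.7786
    = 0.3456 ms

0.3456 ms


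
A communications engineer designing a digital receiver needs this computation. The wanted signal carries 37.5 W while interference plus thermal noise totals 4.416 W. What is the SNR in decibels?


SNR in decibels:
SNR = 10 * log10(Ps / Pn)
    = 10 * log10(37.5 / 4.416)
    = 10 * log10(8.4918)
    = 10 * 0.929
    = 9.29 dB

9.29 dB


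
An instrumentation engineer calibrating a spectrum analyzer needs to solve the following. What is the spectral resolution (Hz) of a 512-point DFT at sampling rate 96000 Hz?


DFT frequency resolution:
df = fs / N
   = 96000 / 512
   = 187.5 Hz

187.5 Hz


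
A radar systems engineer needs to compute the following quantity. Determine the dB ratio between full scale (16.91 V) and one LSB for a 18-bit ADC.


Dynamic range from full-scale to LSB:
V_min = V_max / 2^bits = 16.91 / 2^18
DR = 20 * log10(V_max / V_min)
   = 20 * log10(2^18)
   = 20 * 18 * log10(2)
   = 108.37 dB

108.37 dB


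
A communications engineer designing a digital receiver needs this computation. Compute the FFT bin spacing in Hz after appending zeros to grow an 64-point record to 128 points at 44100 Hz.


Frequency resolution after zero-padding:
N_padded = 64 * 2 = 128
df = fs / N_padded
   = 44100 / 128
   = 344.5312 Hz

344.5312 Hz


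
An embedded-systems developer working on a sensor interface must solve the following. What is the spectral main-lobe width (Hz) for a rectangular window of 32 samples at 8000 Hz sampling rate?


Main lobe width for a rectangular window:
Width = 2 * fs / N
      = 2 * 8000 / 32
      = 16000 / 32
      = 500.0 Hz

500.0 Hz


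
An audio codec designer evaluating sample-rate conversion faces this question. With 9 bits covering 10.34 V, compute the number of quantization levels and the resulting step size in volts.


Step 1 — number of quantization levels:
L = 2^N = 2^9 = 512

Step 2 — LSB step size:
delta = Vfs / L
      = 10.34 / 512
      = 0.02019531 V

Levels = 512; step size = 0.02019531 V


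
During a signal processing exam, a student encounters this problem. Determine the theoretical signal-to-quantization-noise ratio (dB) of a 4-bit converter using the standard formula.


Theoretical SNR for a full-scale sinusoid:
SNR = 6.02 * N + 1.76
    = 6.02 * 4 + 1.76
    = 24.08 + 1.76
    = 25.84 dB

25.84 dB


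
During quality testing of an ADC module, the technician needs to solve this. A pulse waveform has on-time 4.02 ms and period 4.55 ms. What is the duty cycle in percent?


Duty cycle as a percentage:
DC = (t_on / T) * 100
   = (4.02 / 4.55) * 100
   = 0.883516 * 100
   = 88.35 %

88.35 %


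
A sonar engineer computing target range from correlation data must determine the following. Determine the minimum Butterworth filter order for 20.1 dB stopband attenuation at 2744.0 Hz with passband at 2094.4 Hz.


Butterworth filter order formula:
n = log10(10^(A/10) - 1) / (2 * log10(f_stop/f_pass))
10^(20.1/10) - 1 = 101.3293
f_stop/f_pass = 2744.0 / 2094.4 = 1.3102
n = 8.5478 -> ceil = 9

9


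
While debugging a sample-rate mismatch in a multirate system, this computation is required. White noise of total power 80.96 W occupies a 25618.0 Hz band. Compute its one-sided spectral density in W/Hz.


Power spectral density:
PSD = P / BW
    = 80.96 / 25618.0
    = 0.00316028 W/Hz

0.00316028 W/Hz


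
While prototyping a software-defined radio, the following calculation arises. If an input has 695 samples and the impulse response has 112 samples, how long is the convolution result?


Linear convolution output length:
L = N + M - 1
  = 695 + 112 - 1
  = 806 samples

806


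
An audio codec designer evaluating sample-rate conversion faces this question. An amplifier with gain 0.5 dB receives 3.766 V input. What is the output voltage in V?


Output voltage from dB gain:
V_out = V_in * 10^(gain_dB / 20)
      = 3.766 * 10^(0.5 / 20)
      = 3.766 * 1.059254
      = 3.9891 V

3.9891 V


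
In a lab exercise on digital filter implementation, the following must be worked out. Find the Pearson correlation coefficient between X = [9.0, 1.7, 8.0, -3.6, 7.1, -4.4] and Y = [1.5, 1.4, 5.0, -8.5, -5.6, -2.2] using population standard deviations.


Pearson correlation coefficient (population):
r = cov(X,Y) / (std(X) * std(Y))
Mean X = 2.9667, Mean Y = -1.4
Cov(X,Y) = 13.553333
Std(X) = 5.443855, Std(Y) = 4.580757
r = 0.5435

0.5435


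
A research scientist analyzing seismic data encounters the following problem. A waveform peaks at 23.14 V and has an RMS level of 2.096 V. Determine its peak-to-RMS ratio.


Crest factor is the ratio of peak to RMS:
CF = V_peak / V_rms
   = 23.14 / 2.096
   = 11.0401

11.0401


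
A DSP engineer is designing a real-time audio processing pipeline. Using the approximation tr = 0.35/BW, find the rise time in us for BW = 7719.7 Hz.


Rise time from bandwidth relationship:
tr = 0.35 / BW
   = 0.35 / 7719.7
   = 4.533854943e-05 s
   = 45.3385 us

45.3385 us


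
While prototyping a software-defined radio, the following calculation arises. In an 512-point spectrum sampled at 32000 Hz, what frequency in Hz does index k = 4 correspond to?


Frequency of DFT bin k:
f_k = k * fs / N
    = 4 * 32000 / 512
    = 128000 / 512
    = 250.0 Hz

250.0 Hz


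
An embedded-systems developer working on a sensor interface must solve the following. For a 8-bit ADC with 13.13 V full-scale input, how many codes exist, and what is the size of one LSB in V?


Step 1 — number of quantization levels:
L = 2^N = 2^8 = 256

Step 2 — LSB step size:
delta = Vfs / L
      = 13.13 / 256
      = 0.05128906 V

Levels = 256; step size = 0.05128906 V


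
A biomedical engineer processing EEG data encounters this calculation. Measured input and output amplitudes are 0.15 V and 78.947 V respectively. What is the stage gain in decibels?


Voltage gain in dB:
G = 20 * log10(Vout / Vin)
  = 20 * log10(78.947 / 0.15)
  = 20 * log10(526.313333)
  = 20 * 2.721244
  = 54.42 dB

54.42 dB


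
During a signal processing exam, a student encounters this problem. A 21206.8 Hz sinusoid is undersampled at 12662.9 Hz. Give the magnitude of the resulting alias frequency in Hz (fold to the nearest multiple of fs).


Compute the nearest integer multiple of fs to the signal:
n = round(21206.8 / 12662.9) = 2
f_alias = |21206.8 - 2 * 12662.9|
        = |21206.8 - 25325.8|
        = 4119.0 Hz

4119.0


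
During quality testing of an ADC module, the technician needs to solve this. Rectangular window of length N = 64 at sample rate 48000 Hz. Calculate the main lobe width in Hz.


Main lobe width for a rectangular window:
Width = 2 * fs / N
      = 2 * 48000 / 64
      = 96000 / 64
      = 1500.0 Hz

1500.0 Hz


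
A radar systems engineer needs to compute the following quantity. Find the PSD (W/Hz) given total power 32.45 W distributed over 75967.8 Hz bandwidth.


Power spectral density:
PSD = P / BW
    = 32.45 / 75967.8
    = 0.00042715 W/Hz

0.00042715 W/Hz


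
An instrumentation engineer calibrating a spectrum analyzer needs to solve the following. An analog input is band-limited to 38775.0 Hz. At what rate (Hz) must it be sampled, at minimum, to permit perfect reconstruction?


The Nyquist rate is twice the maximum frequency component.
fs_min = 2 * fmax
      = 2 * 38775.0
      = 77550.0 Hz

77550.0


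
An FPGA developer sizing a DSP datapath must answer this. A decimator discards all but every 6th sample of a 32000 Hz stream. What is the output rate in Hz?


Decimation reduces the sample rate:
fs_out = fs_in / M
       = 32000 / 6
       = 5333.3333 Hz

5333.3333 Hz


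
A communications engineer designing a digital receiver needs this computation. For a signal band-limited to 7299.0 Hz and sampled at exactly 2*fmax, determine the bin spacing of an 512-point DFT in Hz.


Step 1 — Nyquist sampling rate:
fs = 2 * fmax = 2 * 7299.0 = 14598.0 Hz

Step 2 — DFT bin spacing:
df = fs / N = 14598.0 / 512 = 28.5117 Hz

28.5117 Hz


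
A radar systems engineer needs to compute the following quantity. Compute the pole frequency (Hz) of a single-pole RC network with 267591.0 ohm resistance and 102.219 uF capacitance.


Cutoff frequency of a first-order RC filter:
fc = 1 / (2 * pi * R * C)
C = 102.219 uF = 0.000102219 F
fc = 1 / (2 * pi * 267591.0 * 0.000102219)
   = 1 / 171.86324155327
   = 0.005819 Hz

0.005819 Hz


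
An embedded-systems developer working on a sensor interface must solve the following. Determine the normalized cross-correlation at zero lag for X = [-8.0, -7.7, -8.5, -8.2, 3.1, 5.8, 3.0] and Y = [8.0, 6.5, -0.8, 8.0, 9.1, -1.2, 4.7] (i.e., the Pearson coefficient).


Pearson correlation coefficient (population):
r = cov(X,Y) / (std(X) * std(Y))
Mean X = -2.9286, Mean Y = 4.9
Cov(X,Y) = -5.292857
Std(X) = 6.035541, Std(Y) = 3.94896
r = -0.2221

-0.2221


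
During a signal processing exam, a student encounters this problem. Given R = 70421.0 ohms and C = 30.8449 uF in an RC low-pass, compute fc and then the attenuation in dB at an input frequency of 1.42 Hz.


Step 1 — cutoff frequency:
fc = 1 / (2*pi*R*C)
C = 30.8449 uF = 3.08449e-05 F
fc = 1 / (2*pi*70421.0*3.08449e-05)
   = 0.0732714 Hz

Step 2 — magnitude at f = 1.42 Hz:
|H(f)| = 1 / sqrt(1 + (f/fc)^2)
f/fc = 1.42 / 0.0732714 = 19.380004
|H| = 1 / sqrt(1 + 375.584555) = 0.051531
|H|_dB = 20*log10(0.051531) = -25.76 dB

fc = 0.0732714 Hz; |H(1.42 Hz)| = -25.76 dB


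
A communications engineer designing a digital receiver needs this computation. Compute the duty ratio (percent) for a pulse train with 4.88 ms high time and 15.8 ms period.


Duty cycle as a percentage:
DC = (t_on / T) * 100
   = (4.88 / 15.8) * 100
   = 0.308861 * 100
   = 30.89 %

30.89 %


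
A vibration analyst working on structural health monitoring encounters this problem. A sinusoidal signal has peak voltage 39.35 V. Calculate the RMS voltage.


RMS voltage for a sinusoidal waveform:
V_rms = V_peak / sqrt(2)
      = 39.35 / 1.414214
      = 27.825 V

27.825 V


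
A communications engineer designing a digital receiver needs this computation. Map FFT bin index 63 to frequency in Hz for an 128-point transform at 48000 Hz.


Frequency of DFT bin k:
f_k = k * fs / N
    = 63 * 48000 / 128
    = 3024000 / 128
    = 23625.0 Hz

23625.0 Hz


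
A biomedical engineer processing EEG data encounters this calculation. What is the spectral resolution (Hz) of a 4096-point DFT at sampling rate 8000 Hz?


DFT frequency resolution:
df = fs / N
   = 8000 / 4096
   = 1.9531 Hz

1.9531 Hz


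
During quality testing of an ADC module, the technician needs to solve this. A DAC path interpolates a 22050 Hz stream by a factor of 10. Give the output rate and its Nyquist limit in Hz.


Step 1 — output sample rate after interpolation by L:
fs_out = L * fs_in = 10 * 22050 = 220500 Hz

Step 2 — Nyquist frequency of the output stream:
f_Nyq = fs_out / 2 = 220500 / 2 = 110250.0 Hz

fs_out = 220500 Hz; f_Nyquist = 110250.0 Hz


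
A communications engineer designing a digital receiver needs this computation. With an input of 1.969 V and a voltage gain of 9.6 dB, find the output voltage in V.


Output voltage from dB gain:
V_out = V_in * 10^(gain_dB / 20)
      = 1.969 * 10^(9.6 / 20)
      = 1.969 * 3.019952
      = 5.9463 V

5.9463 V


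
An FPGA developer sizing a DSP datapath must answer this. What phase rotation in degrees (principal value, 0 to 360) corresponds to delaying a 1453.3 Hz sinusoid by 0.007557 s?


Phase shift from frequency and time delay:
phi = 360 * f * t_delay
    = 360 * 1453.3 * 0.007557
    = 3953.73 degrees
    mod 360 = 353.73 degrees

353.73 degrees


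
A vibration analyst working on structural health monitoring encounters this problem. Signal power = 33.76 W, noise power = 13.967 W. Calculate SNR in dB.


SNR in decibels:
SNR = 10 * log10(Ps / Pn)
    = 10 * log10(33.76 / 13.967)
    = 10 * log10(2.4171)
    = 10 * 0.3833
    = 3.83 dB

3.83 dB


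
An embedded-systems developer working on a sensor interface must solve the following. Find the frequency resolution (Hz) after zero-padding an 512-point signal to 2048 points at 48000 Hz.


Frequency resolution after zero-padding:
N_padded = 512 * 4 = 2048
df = fs / N_padded
   = 48000 / 2048
   = 23.4375 Hz

23.4375 Hz


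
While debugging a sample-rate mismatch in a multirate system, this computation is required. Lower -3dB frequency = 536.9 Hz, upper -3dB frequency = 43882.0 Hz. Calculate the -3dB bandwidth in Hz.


Bandwidth is the difference of -3dB frequencies:
BW = f_high - f_low
   = 43882.0 - 536.9
   = 43345.1 Hz

43345.1 Hz


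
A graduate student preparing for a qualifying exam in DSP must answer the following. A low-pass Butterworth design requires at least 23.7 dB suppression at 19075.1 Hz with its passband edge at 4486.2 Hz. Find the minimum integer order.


Butterworth filter order formula:
n = log10(10^(A/10) - 1) / (2 * log10(f_stop/f_pass))
10^(23.7/10) - 1 = 233.4229
f_stop/f_pass = 19075.1 / 4486.2 = 4.252
n = 1.8837 -> ceil = 2

2


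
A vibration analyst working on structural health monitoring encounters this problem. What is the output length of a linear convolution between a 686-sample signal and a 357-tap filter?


Linear convolution output length:
L = N + M - 1
  = 686 + 357 - 1
  = 1042 samples

1042


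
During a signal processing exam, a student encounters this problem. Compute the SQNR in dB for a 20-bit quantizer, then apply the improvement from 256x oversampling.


Step 1 — baseline SQNR at Nyquist:
SQNR_base = 6.02*N + 1.76
          = 6.02*20 + 1.76
          = 122.16 dB

Step 2 — oversampling processing gain:
G = 10*log10(OSR) = 10*log10(256) = 24.08 dB

Step 3 — total:
SQNR_total = 122.16 + 24.08 = 146.24 dB

Base SQNR = 122.16 dB; oversampled SQNR = 146.24 dB


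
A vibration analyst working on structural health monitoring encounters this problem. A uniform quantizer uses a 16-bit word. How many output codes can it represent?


Number of quantization levels = 2^N
= 2^16
= 65536

65536


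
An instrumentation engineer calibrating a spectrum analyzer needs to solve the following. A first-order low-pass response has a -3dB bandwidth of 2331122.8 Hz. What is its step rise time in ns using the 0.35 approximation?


Rise time from bandwidth relationship:
tr = 0.35 / BW
   = 0.35 / 2331122.8
   = 1.501422405e-07 s
   = 150.1422 ns

150.1422 ns


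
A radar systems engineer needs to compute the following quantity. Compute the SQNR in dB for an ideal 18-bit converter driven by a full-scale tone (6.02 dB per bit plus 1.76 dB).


Theoretical SNR for a full-scale sinusoid:
SNR = 6.02 * N + 1.76
    = 6.02 * 18 + 1.76
    = 108.36 + 1.76
    = 110.12 dB

110.12 dB


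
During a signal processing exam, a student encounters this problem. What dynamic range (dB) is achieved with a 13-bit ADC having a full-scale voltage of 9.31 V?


Dynamic range from full-scale to LSB:
V_min = V_max / 2^bits = 9.31 / 2^13
DR = 20 * log10(V_max / V_min)
   = 20 * log10(2^13)
   = 20 * 13 * log10(2)
   = 78.27 dB

78.27 dB


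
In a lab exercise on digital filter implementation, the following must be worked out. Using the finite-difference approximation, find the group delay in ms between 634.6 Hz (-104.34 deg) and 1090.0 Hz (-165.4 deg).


Group delay from phase difference:
tau = -d(phi)/d(omega)
d(phi) = -61.06 deg = -1.065698 rad
d(omega) = 2*pi*(1090.0 - 634.6) = 2861.3626 rad/s
tau = -(-1.065698) / 2861.3626
    = 0.3724 ms

0.3724 ms


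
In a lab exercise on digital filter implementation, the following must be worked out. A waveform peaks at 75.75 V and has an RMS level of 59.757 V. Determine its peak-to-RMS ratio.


Crest factor is the ratio of peak to RMS:
CF = V_peak / V_rms
   = 75.75 / 59.757
   = 1.2676

1.2676


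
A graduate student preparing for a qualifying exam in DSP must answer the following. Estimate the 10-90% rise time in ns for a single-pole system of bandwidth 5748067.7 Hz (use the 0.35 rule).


Rise time from bandwidth relationship:
tr = 0.35 / BW
   = 0.35 / 5748067.7
   = 6.089002744e-08 s
   = 60.89 ns

60.89 ns


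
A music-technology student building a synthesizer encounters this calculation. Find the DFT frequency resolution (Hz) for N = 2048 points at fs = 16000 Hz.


DFT frequency resolution:
df = fs / N
   = 16000 / 2048
   = 7.8125 Hz

7.8125 Hz


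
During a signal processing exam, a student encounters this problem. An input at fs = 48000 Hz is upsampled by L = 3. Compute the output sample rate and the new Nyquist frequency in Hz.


Step 1 — output sample rate after interpolation by L:
fs_out = L * fs_in = 3 * 48000 = 144000 Hz

Step 2 — Nyquist frequency of the output stream:
f_Nyq = fs_out / 2 = 144000 / 2 = 72000.0 Hz

fs_out = 144000 Hz; f_Nyquist = 72000.0 Hz


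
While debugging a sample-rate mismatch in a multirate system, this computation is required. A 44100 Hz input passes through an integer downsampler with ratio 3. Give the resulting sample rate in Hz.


Decimation reduces the sample rate:
fs_out = fs_in / M
       = 44100 / 3
       = 14700.0 Hz

14700.0 Hz


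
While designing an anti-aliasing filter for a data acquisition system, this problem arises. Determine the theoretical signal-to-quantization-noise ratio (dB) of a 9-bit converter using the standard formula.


Theoretical SNR for a full-scale sinusoid:
SNR = 6.02 * N + 1.76
    = 6.02 * 9 + 1.76
    = 54.18 + 1.76
    = 55.94 dB

55.94 dB


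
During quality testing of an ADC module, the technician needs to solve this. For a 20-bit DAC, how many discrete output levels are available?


Number of quantization levels = 2^N
= 2^20
= 1048576

1048576


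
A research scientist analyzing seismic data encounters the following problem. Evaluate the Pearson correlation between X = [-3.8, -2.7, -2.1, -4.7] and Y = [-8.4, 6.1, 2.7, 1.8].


Pearson correlation coefficient (population):
r = cov(X,Y) / (std(X) * std(Y))
Mean X = -3.325, Mean Y = 0.55
Cov(X,Y) = 2.15875
Std(X) = 1.000937, Std(Y) = 5.410407
r = 0.3986

0.3986


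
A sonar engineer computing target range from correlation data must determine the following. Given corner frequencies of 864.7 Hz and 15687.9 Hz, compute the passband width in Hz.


Bandwidth is the difference of -3dB frequencies:
BW = f_high - f_low
   = 15687.9 - 864.7
   = 14823.2 Hz

14823.2 Hz


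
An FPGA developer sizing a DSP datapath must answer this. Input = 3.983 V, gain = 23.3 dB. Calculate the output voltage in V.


Output voltage from dB gain:
V_out = V_in * 10^(gain_dB / 20)
      = 3.983 * 10^(23.3 / 20)
      = 3.983 * 14.621772
      = 58.2385 V

58.2385 V


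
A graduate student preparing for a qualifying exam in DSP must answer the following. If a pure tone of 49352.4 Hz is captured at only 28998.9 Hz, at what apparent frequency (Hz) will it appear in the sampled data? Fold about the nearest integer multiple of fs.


Compute the nearest integer multiple of fs to the signal:
n = round(49352.4 / 28998.9) = 2
f_alias = |49352.4 - 2 * 28998.9|
        = |49352.4 - 57997.8|
        = 8645.4 Hz

8645.4


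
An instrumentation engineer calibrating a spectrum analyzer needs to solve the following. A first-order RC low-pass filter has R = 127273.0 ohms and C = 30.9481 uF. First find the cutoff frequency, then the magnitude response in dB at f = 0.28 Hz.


Step 1 — cutoff frequency:
fc = 1 / (2*pi*R*C)
C = 30.9481 uF = 3.09481e-05 F
fc = 1 / (2*pi*127273.0*3.09481e-05)
   = 0.0404064 Hz

Step 2 — magnitude at f = 0.28 Hz:
|H(f)| = 1 / sqrt(1 + (f/fc)^2)
f/fc = 0.28 / 0.0404064 = 6.929595
|H| = 1 / sqrt(1 + 48.019287) = 0.142829
|H|_dB = 20*log10(0.142829) = -16.9 dB

fc = 0.0404064 Hz; |H(0.28 Hz)| = -16.9 dB


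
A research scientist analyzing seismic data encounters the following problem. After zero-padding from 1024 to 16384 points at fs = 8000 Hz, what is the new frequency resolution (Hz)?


Frequency resolution after zero-padding:
N_padded = 1024 * 16 = 16384
df = fs / N_padded
   = 8000 / 16384
   = 0.4883 Hz

0.4883 Hz


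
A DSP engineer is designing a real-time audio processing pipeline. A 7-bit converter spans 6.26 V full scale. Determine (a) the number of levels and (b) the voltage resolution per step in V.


Step 1 — number of quantization levels:
L = 2^N = 2^7 = 128

Step 2 — LSB step size:
delta = Vfs / L
      = 6.26 / 128
      = 0.04890625 V

Levels = 128; step size = 0.04890625 V


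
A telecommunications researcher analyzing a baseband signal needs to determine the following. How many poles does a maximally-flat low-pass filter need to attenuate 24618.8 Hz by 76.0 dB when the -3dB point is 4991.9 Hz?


Butterworth filter order formula:
n = log10(10^(A/10) - 1) / (2 * log10(f_stop/f_pass))
10^(76.0/10) - 1 = 39810716.0553
f_stop/f_pass = 24618.8 / 4991.9 = 4.9317
n = 5.4834 -> ceil = 6

6


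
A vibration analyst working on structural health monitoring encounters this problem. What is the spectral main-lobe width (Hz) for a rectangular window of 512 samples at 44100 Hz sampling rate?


Main lobe width for a rectangular window:
Width = 2 * fs / N
      = 2 * 44100 / 512
      = 88200 / 512
      = 172.266 Hz

172.266 Hz


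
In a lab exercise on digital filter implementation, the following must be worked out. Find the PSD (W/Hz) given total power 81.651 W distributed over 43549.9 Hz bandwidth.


Power spectral density:
PSD = P / BW
    = 81.651 / 43549.9
    = 0.00187488 W/Hz

0.00187488 W/Hz


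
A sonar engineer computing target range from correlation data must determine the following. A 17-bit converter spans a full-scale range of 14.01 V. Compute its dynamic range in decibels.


Dynamic range from full-scale to LSB:
V_min = V_max / 2^bits = 14.01 / 2^17
DR = 20 * log10(V_max / V_min)
   = 20 * log10(2^17)
   = 20 * 17 * log10(2)
   = 102.35 dB

102.35 dB


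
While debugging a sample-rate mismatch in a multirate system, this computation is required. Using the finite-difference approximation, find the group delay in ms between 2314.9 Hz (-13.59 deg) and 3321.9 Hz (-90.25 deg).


Group delay from phase difference:
tau = -d(phi)/d(omega)
d(phi) = -76.66 deg = -1.337969 rad
d(omega) = 2*pi*(3321.9 - 2314.9) = 6327.1676 rad/s
tau = -(-1.337969) / 6327.1676
    = 0.2115 ms

0.2115 ms


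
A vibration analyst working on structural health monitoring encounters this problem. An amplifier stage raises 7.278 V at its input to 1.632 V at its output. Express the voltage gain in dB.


Voltage gain in dB:
G = 20 * log10(Vout / Vin)
  = 20 * log10(1.632 / 7.278)
  = 20 * log10(0.224237)
  = 20 * -0.649292
  = -12.99 dB

-12.99 dB


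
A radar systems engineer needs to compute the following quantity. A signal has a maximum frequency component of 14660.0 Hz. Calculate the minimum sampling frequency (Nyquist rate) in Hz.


The Nyquist rate is twice the maximum frequency component.
fs_min = 2 * fmax
      = 2 * 14660.0
      = 29320.0 Hz

29320.0


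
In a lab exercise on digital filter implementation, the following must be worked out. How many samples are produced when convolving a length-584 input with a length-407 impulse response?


Linear convolution output length:
L = N + M - 1
  = 584 + 407 - 1
  = 990 samples

990


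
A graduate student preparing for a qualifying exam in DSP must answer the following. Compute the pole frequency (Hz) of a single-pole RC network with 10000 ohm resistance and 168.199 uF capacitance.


Cutoff frequency of a first-order RC filter:
fc = 1 / (2 * pi * R * C)
C = 168.199 uF = 0.000168199 F
fc = 1 / (2 * pi * 10000 * 0.000168199)
   = 1 / 10.568254854823
   = 0.094623 Hz

0.094623 Hz


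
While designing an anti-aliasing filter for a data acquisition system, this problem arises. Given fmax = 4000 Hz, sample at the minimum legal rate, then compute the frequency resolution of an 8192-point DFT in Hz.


Step 1 — Nyquist sampling rate:
fs = 2 * fmax = 2 * 4000 = 8000 Hz

Step 2 — DFT bin spacing:
df = fs / N = 8000 / 8192 = 0.9766 Hz

0.9766 Hz


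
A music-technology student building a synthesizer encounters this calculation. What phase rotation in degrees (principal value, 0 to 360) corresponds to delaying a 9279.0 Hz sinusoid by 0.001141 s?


Phase shift from frequency and time delay:
phi = 360 * f * t_delay
    = 360 * 9279.0 * 0.001141
    = 3811.44 degrees
    mod 360 = 211.44 degrees

211.44 degrees


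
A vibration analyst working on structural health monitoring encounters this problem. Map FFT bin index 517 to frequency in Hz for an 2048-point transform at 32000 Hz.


Frequency of DFT bin k:
f_k = k * fs / N
    = 517 * 32000 / 2048
    = 16544000 / 2048
    = 8078.125 Hz

8078.125 Hz


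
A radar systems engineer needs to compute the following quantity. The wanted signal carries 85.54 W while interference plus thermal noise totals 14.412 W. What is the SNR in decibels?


SNR in decibels:
SNR = 10 * log10(Ps / Pn)
    = 10 * log10(85.54 / 14.412)
    = 10 * log10(5.9353)
    = 10 * 0.7734
    = 7.73 dB

7.73 dB


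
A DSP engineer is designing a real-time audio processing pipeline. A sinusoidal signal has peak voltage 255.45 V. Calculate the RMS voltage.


RMS voltage for a sinusoidal waveform:
V_rms = V_peak / sqrt(2)
      = 255.45 / 1.414214
      = 180.63 V

180.63 V


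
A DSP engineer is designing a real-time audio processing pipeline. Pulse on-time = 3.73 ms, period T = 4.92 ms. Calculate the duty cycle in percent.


Duty cycle as a percentage:
DC = (t_on / T) * 100
   = (3.73 / 4.92) * 100
   = 0.75813 * 100
   = 75.81 %

75.81 %


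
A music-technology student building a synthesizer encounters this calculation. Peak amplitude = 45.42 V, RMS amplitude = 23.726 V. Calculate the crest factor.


Crest factor is the ratio of peak to RMS:
CF = V_peak / V_rms
   = 45.42 / 23.726
   = 1.9144

1.9144


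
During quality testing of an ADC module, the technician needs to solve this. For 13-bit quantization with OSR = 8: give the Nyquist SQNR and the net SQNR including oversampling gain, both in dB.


Step 1 — baseline SQNR at Nyquist:
SQNR_base = 6.02*N + 1.76
          = 6.02*13 + 1.76
          = 80.02 dB

Step 2 — oversampling processing gain:
G = 10*log10(OSR) = 10*log10(8) = 9.03 dB

Step 3 — total:
SQNR_total = 80.02 + 9.03 = 89.05 dB

Base SQNR = 80.02 dB; oversampled SQNR = 89.05 dB


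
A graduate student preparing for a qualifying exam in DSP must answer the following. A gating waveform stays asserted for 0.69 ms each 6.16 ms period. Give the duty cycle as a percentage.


Duty cycle as a percentage:
DC = (t_on / T) * 100
   = (0.69 / 6.16) * 100
   = 0.112013 * 100
   = 11.2 %

11.2 %


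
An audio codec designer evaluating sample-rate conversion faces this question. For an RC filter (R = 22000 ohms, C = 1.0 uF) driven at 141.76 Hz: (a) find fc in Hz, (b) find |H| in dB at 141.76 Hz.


Step 1 — cutoff frequency:
fc = 1 / (2*pi*R*C)
C = 1.0 uF = 1e-06 F
fc = 1 / (2*pi*22000*1e-06)
   = 7.23432 Hz

Step 2 — magnitude at f = 141.76 Hz:
|H(f)| = 1 / sqrt(1 + (f/fc)^2)
f/fc = 141.76 / 7.23432 = 19.595484
|H| = 1 / sqrt(1 + 383.982993) = 0.0509658
|H|_dB = 20*log10(0.0509658) = -25.85 dB

fc = 7.23432 Hz; |H(141.76 Hz)| = -25.85 dB


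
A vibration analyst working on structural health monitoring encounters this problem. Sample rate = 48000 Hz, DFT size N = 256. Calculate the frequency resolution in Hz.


DFT frequency resolution:
df = fs / N
   = 48000 / 256
   = 187.5 Hz

187.5 Hz


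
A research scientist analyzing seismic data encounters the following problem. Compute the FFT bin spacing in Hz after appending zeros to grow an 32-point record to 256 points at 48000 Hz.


Frequency resolution after zero-padding:
N_padded = 32 * 8 = 256
df = fs / N_padded
   = 48000 / 256
   = 187.5 Hz

187.5 Hz


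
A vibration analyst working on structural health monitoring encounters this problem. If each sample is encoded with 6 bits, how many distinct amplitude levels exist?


Number of quantization levels = 2^N
= 2^6
= 64

64


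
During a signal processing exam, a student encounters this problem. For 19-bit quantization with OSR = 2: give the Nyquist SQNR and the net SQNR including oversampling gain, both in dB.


Step 1 — baseline SQNR at Nyquist:
SQNR_base = 6.02*N + 1.76
          = 6.02*19 + 1.76
          = 116.14 dB

Step 2 — oversampling processing gain:
G = 10*log10(OSR) = 10*log10(2) = 3.01 dB

Step 3 — total:
SQNR_total = 116.14 + 3.01 = 119.15 dB

Base SQNR = 116.14 dB; oversampled SQNR = 119.15 dB


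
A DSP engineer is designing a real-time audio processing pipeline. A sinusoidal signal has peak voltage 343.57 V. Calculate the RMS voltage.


RMS voltage for a sinusoidal waveform:
V_rms = V_peak / sqrt(2)
      = 343.57 / 1.414214
      = 242.941 V

242.941 V


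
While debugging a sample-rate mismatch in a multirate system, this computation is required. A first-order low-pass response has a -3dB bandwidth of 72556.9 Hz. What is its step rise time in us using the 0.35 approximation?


Rise time from bandwidth relationship:
tr = 0.35 / BW
   = 0.35 / 72556.9
   = 4.823800355e-06 s
   = 4.8238 us

4.8238 us


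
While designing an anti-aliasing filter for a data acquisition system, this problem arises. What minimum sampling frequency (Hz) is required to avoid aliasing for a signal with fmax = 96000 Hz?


The Nyquist rate is twice the maximum frequency component.
fs_min = 2 * fmax
      = 2 * 96000
      = 192000 Hz

192000


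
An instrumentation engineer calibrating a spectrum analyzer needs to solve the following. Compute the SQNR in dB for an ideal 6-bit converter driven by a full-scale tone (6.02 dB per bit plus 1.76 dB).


Theoretical SNR for a full-scale sinusoid:
SNR = 6.02 * N + 1.76
    = 6.02 * 6 + 1.76
    = 36.12 + 1.76
    = 37.88 dB

37.88 dB


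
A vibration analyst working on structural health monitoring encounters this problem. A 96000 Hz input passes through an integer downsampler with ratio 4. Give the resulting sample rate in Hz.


Decimation reduces the sample rate:
fs_out = fs_in / M
       = 96000 / 4
       = 24000.0 Hz

24000.0 Hz


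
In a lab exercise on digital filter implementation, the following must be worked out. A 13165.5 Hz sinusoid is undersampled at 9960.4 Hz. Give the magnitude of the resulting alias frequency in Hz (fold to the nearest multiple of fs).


Compute the nearest integer multiple of fs to the signal:
n = round(13165.5 / 9960.4) = 1
f_alias = |13165.5 - 1 * 9960.4|
        = |13165.5 - 9960.4|
        = 3205.1 Hz

3205.1


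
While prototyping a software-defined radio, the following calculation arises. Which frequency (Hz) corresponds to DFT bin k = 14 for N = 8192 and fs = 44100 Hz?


Frequency of DFT bin k:
f_k = k * fs / N
    = 14 * 44100 / 8192
    = 617400 / 8192
    = 75.366 Hz

75.366 Hz


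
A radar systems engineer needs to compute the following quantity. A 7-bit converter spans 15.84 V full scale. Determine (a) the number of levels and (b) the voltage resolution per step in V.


Step 1 — number of quantization levels:
L = 2^N = 2^7 = 128

Step 2 — LSB step size:
delta = Vfs / L
      = 15.84 / 128
      = 0.12375 V

Levels = 128; step size = 0.12375 V


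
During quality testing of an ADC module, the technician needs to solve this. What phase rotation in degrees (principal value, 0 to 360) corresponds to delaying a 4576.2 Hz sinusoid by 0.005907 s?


Phase shift from frequency and time delay:
phi = 360 * f * t_delay
    = 360 * 4576.2 * 0.005907
    = 9731.38 degrees
    mod 360 = 11.38 degrees

11.38 degrees


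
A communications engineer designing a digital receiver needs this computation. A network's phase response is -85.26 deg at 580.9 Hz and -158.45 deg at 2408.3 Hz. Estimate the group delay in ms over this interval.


Group delay from phase difference:
tau = -d(phi)/d(omega)
d(phi) = -73.19 deg = -1.277406 rad
d(omega) = 2*pi*(2408.3 - 580.9) = 11481.8928 rad/s
tau = -(-1.277406) / 11481.8928
    = 0.1113 ms

0.1113 ms


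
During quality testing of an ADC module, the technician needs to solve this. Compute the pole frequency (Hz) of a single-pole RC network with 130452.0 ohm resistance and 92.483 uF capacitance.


Cutoff frequency of a first-order RC filter:
fc = 1 / (2 * pi * R * C)
C = 92.483 uF = 9.2483e-05 F
fc = 1 / (2 * pi * 130452.0 * 9.2483e-05)
   = 1 / 75.804069177003
   = 0.013192 Hz

0.013192 Hz


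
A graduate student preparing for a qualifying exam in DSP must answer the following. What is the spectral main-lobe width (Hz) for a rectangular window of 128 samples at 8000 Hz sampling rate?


Main lobe width for a rectangular window:
Width = 2 * fs / N
      = 2 * 8000 / 128
      = 16000 / 128
      = 125.0 Hz

125.0 Hz


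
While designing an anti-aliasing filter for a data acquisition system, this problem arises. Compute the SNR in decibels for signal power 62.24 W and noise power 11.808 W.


SNR in decibels:
SNR = 10 * log10(Ps / Pn)
    = 10 * log10(62.24 / 11.808)
    = 10 * log10(5.271)
    = 10 * 0.7219
    = 7.22 dB

7.22 dB


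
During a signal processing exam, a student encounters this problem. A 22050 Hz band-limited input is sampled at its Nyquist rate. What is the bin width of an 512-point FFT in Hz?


Step 1 — Nyquist sampling rate:
fs = 2 * fmax = 2 * 22050 = 44100 Hz

Step 2 — DFT bin spacing:
df = fs / N = 44100 / 512 = 86.1328 Hz

86.1328 Hz


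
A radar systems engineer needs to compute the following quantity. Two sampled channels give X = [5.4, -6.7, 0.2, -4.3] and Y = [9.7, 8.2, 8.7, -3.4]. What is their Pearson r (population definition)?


Pearson correlation coefficient (population):
r = cov(X,Y) / (std(X) * std(Y))
Mean X = -1.35, Mean Y = 5.8
Cov(X,Y) = 11.28
Std(X) = 4.617629, Std(Y) = 5.339007
r = 0.4575

0.4575


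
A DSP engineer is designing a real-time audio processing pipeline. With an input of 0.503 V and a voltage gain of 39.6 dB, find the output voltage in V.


Output voltage from dB gain:
V_out = V_in * 10^(gain_dB / 20)
      = 0.503 * 10^(39.6 / 20)
      = 0.503 * 95.499259
      = 48.0361 V

48.0361 V


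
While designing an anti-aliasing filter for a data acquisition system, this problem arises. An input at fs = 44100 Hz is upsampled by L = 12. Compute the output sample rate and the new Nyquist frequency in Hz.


Step 1 — output sample rate after interpolation by L:
fs_out = L * fs_in = 12 * 44100 = 529200 Hz

Step 2 — Nyquist frequency of the output stream:
f_Nyq = fs_out / 2 = 529200 / 2 = 264600.0 Hz

fs_out = 529200 Hz; f_Nyquist = 264600.0 Hz


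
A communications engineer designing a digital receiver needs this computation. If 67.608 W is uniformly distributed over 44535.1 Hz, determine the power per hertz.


Power spectral density:
PSD = P / BW
    = 67.608 / 44535.1
    = 0.00151808 W/Hz

0.00151808 W/Hz
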